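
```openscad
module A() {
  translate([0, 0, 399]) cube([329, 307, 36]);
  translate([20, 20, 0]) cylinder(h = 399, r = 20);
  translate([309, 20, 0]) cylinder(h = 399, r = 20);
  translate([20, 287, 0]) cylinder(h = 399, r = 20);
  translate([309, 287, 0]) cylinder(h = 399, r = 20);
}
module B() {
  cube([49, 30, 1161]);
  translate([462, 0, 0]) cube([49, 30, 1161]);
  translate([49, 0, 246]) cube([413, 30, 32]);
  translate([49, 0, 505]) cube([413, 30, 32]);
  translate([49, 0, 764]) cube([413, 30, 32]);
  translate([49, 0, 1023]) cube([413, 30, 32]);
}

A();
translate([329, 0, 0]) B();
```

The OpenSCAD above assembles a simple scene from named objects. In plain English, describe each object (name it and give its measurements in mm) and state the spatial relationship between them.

A is a four-legged stool. The seat is 329×307 mm, 36 mm thick, top at z = 435 mm. It stands on four round legs, each 40 mm in diameter, from z = 0 to the seat underside, each leg's axis is inset half a diameter from the nearest pair of seat edges (so the leg's bounding box is flush with the corner).

B is a straight ladder. Two 49×30 mm vertical rails, 1161 mm tall, stand 511 mm apart (outside-to-outside) with their front faces coplanar on the −y side. 4 rungs, each 30 mm deep and 32 mm tall, span between the inner faces of the rails, front faces flush with the rails. The lowest rung's underside is at z = 246 mm and rungs are spaced 259 mm apart (underside to underside).

The ladder is against the stool's +x side, with their −y faces flush.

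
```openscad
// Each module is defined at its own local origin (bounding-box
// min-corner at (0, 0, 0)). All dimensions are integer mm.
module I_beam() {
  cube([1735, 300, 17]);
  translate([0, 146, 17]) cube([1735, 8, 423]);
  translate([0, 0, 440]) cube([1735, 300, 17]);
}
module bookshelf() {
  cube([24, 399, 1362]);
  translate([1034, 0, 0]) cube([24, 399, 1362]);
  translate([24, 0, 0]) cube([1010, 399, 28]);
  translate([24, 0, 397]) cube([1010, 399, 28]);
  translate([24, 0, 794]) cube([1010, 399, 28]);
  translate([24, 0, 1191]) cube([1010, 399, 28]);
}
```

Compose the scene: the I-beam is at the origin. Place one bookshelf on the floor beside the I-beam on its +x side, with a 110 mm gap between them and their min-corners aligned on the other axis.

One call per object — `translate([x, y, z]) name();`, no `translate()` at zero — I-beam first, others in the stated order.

I_beam();
translate([1845, 0, 0]) bookshelf();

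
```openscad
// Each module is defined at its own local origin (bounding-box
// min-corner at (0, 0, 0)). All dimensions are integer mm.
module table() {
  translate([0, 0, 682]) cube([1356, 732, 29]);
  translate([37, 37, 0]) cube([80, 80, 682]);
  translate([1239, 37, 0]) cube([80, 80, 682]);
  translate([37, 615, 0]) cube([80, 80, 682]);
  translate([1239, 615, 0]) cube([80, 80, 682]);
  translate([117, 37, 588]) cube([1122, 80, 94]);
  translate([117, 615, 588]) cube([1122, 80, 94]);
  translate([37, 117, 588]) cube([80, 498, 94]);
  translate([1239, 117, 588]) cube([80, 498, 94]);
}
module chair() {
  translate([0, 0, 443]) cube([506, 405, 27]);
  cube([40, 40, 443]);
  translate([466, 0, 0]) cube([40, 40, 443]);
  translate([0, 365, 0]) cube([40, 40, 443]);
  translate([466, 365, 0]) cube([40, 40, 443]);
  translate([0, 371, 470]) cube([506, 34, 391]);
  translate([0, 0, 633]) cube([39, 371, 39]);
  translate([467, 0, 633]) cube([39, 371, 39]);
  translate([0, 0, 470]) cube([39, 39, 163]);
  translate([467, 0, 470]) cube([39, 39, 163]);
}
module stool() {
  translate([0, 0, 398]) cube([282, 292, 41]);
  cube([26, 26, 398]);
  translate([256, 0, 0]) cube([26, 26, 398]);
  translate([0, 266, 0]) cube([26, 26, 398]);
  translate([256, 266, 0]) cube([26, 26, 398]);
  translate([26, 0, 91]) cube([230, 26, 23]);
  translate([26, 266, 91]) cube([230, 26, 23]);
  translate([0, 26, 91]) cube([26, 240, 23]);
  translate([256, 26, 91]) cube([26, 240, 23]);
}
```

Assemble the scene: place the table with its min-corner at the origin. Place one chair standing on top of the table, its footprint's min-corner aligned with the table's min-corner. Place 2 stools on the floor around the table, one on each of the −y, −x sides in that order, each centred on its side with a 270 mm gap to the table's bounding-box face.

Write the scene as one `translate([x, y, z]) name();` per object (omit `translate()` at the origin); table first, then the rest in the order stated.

table();
translate([0, 0, 711]) chair();
translate([537, -562, 0]) stool();
translate([-552, 220, 0]) stool();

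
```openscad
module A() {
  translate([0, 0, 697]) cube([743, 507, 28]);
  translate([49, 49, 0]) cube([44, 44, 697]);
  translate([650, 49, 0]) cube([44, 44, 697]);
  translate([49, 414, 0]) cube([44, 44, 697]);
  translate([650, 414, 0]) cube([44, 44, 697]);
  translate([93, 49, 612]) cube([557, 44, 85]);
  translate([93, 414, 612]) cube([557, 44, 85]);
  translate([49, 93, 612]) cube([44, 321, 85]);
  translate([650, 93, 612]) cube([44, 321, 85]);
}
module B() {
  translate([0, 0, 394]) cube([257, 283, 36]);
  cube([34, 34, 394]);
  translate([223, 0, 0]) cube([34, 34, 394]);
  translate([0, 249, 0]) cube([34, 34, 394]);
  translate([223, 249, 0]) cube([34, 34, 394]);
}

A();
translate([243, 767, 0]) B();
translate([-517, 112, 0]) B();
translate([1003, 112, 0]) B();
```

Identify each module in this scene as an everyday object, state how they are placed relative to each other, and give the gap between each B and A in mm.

A is a table. B is a stool. Three stools sit around the table at the +y, −x, +x sides. The gap between each stool and the table is 260 mm.

Each stool's nearest face is 260 mm from the table's bounding box.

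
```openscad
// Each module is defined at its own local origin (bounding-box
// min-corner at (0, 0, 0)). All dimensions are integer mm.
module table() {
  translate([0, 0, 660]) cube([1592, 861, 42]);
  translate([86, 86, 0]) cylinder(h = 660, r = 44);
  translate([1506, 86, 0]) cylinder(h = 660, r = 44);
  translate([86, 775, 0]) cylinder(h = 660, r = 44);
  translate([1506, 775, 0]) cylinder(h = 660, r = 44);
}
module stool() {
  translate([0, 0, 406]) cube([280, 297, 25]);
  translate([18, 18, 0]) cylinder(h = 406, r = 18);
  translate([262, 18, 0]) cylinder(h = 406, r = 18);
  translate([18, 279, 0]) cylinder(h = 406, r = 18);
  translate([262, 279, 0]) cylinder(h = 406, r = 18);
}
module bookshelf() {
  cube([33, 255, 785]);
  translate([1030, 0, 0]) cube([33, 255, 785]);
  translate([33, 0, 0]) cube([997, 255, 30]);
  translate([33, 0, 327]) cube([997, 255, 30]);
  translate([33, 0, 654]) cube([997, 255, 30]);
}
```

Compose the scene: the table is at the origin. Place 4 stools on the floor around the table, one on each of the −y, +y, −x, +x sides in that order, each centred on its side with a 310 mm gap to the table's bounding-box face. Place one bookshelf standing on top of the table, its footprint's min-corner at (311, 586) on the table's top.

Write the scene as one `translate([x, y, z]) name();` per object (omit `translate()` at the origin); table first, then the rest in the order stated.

table();
translate([656, -607, 0]) stool();
translate([656, 1171, 0]) stool();
translate([-590, 282, 0]) stool();
translate([1902, 282, 0]) stool();
translate([311, 586, 702]) bookshelf();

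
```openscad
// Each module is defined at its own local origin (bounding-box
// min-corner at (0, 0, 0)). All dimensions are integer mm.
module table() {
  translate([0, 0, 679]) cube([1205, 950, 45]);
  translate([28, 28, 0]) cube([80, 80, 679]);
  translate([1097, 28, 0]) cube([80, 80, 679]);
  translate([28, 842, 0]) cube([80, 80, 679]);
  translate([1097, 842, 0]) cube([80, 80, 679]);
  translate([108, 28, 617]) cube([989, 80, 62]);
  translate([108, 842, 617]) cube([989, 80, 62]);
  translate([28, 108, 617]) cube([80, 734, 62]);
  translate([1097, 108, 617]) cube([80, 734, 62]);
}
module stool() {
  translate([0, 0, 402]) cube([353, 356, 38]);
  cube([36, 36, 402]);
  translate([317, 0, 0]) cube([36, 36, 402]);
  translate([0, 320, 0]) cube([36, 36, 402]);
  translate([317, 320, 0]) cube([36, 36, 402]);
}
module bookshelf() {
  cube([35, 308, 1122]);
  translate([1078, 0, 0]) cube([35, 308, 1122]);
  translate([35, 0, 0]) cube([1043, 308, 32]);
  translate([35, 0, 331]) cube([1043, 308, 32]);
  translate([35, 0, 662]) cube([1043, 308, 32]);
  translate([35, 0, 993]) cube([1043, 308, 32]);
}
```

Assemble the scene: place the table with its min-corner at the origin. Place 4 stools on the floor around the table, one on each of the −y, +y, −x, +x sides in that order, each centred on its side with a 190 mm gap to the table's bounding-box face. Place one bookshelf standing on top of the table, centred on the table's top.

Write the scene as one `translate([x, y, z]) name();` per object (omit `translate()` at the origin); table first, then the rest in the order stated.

table();
translate([426, -546, 0]) stool();
translate([426, 1140, 0]) stool();
translate([-543, 297, 0]) stool();
translate([1395, 297, 0]) stool();
translate([46, 321, 724]) bookshelf();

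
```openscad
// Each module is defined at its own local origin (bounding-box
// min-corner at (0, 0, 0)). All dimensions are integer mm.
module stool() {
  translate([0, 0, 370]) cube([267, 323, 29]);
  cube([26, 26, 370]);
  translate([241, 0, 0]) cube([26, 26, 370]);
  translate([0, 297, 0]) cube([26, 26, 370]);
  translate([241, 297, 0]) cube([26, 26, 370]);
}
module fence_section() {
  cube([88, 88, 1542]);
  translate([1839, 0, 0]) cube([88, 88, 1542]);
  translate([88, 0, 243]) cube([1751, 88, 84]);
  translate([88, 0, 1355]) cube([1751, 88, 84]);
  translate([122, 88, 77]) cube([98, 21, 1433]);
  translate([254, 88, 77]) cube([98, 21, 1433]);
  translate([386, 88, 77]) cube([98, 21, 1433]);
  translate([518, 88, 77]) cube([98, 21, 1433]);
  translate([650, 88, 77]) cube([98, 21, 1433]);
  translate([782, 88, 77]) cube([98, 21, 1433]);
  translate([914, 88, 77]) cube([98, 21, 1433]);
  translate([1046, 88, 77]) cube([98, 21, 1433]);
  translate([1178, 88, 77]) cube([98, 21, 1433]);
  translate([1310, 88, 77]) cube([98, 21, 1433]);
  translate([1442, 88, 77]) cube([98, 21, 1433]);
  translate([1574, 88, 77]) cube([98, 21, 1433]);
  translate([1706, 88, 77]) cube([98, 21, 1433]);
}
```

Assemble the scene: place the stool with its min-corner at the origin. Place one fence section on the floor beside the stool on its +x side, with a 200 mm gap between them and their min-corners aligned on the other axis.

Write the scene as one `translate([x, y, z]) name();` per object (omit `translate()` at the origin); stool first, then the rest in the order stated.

stool();
translate([467, 0, 0]) fence_section();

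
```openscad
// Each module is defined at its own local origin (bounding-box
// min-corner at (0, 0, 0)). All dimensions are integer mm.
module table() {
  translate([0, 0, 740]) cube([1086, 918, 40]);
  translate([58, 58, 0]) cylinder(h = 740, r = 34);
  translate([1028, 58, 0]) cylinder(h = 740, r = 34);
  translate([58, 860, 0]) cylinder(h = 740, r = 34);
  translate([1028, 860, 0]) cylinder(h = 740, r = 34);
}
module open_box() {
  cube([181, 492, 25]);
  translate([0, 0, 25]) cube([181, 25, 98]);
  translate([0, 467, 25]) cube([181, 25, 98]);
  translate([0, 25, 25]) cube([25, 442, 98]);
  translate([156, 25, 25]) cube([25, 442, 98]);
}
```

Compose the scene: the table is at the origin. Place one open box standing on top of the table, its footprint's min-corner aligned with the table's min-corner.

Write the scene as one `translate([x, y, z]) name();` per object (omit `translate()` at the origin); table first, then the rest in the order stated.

table();
translate([0, 0, 780]) open_box();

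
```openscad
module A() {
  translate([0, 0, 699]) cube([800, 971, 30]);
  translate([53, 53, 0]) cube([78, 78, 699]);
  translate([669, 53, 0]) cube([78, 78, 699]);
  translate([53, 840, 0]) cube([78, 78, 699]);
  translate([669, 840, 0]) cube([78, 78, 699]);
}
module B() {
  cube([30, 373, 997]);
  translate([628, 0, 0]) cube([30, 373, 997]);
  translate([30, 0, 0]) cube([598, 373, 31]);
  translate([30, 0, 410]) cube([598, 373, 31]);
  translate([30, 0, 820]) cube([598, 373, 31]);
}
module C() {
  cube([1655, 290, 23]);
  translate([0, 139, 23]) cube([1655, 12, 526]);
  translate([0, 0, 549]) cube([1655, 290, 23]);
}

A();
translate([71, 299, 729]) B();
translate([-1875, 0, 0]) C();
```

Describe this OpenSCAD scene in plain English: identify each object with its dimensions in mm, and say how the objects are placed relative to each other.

A is a table with a 800×971 mm rectangular top, 30 mm thick, top surface at z = 729 mm, supported by four 78×78 mm square legs, each inset 53 mm from the nearest pair of top edges, running from the floor.

B is an open bookshelf. Two side panels, each 30 mm thick, 373 mm deep and 997 mm tall, stand 658 mm apart (outside-to-outside). Between them sit 3 shelves, each 31 mm thick and 373 mm deep, spanning the full gap between the sides. The bottom shelf rests on the floor (its underside at z = 0) and the clear gap between one shelf's top and the next shelf's underside is 379 mm.

C is an I-beam lying along x, 1655 mm long. Overall section height 572 mm. Two flanges 290 mm wide (y) and 23 mm thick, one on the floor and one at the top; a web 12 mm thick runs between them, centred on the flange width.

The bookshelf is on top of the table, centred. The I-beam is on the floor beside the table on its −x side.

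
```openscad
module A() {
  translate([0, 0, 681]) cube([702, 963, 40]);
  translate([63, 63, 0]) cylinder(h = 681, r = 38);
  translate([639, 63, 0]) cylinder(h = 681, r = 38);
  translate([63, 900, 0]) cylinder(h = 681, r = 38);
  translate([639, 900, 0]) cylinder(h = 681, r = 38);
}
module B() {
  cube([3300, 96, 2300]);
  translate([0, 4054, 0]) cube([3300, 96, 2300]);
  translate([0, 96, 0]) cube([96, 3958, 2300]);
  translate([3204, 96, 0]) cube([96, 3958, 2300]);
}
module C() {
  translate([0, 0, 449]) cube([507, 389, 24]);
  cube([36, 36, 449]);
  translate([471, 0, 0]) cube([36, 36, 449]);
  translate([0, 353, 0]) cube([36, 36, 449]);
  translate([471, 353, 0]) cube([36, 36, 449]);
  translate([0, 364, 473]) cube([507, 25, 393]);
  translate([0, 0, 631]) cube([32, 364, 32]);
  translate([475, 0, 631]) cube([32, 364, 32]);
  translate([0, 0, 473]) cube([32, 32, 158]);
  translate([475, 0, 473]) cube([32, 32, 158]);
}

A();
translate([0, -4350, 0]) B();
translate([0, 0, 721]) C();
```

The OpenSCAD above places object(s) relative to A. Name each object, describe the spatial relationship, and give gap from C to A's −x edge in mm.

The chair's min-x is at 0; the table's min-x is 0; gap = 0 mm.

A is a table. B is a house frame. C is a chair. The house frame is on the floor beside the table on its −y side. The chair is on top of the table. The gap from the chair to the table's −x edge is 0 mm.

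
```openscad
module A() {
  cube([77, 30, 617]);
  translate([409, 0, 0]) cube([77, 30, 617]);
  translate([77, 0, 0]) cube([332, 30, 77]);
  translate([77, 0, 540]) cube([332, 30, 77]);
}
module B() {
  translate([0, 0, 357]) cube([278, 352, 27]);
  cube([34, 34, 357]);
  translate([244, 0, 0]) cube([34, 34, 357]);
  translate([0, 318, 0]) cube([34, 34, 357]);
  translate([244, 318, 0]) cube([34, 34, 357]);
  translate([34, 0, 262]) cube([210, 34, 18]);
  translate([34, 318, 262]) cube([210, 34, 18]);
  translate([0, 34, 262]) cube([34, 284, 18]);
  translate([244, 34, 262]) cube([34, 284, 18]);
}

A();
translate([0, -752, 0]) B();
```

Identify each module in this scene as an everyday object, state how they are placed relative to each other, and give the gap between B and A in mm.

The stool's nearest face is 400 mm from the picture frame's −y face.

A is a picture frame. B is a stool. The stool is on the floor beside the picture frame on its −y side. The gap between the stool and the picture frame is 400 mm.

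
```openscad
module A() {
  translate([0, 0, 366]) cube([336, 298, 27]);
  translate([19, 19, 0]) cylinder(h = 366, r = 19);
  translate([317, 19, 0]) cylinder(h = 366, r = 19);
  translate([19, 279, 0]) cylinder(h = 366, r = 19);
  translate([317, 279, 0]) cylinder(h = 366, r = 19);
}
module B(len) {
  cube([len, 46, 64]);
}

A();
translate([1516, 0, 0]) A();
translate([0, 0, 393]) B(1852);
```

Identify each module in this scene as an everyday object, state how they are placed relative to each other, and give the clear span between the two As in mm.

Second stool starts at x = 1516; first ends at x = 336; clear span = 1516 − 336 = 1180 mm.

A is a stool. B is a beam. A beam spans the tops of two stools. The clear span between the two stools is 1180 mm.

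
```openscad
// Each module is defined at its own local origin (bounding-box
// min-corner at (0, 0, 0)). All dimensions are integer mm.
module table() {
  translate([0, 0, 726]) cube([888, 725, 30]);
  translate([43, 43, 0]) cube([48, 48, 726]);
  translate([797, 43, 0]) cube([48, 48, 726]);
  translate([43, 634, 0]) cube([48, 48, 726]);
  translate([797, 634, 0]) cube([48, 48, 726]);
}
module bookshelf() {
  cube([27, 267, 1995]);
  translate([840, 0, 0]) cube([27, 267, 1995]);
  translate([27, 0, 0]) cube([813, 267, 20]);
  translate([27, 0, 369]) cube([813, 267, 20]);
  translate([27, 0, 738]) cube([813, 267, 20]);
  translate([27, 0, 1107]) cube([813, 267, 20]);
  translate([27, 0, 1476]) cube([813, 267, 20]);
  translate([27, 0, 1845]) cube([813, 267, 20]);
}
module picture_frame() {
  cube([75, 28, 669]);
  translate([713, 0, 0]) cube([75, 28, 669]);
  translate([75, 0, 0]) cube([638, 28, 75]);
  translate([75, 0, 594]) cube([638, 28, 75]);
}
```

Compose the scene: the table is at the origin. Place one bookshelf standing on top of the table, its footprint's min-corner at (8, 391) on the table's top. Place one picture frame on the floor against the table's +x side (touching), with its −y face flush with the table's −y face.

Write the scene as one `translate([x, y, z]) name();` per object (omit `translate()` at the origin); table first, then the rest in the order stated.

table();
translate([8, 391, 756]) bookshelf();
translate([888, 0, 0]) picture_frame();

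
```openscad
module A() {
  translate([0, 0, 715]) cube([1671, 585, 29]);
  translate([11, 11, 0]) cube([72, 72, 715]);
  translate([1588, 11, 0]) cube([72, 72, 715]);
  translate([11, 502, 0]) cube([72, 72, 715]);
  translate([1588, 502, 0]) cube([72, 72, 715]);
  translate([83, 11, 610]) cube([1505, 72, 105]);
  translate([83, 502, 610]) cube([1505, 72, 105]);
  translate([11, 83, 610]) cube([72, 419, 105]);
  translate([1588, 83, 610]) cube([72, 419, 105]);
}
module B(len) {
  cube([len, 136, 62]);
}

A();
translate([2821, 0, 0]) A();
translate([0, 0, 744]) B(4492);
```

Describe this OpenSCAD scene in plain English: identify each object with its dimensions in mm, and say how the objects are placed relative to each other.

A is a table with a 1671×585 mm rectangular top, 29 mm thick, top surface at z = 744 mm, supported by four 72×72 mm square legs, each inset 11 mm from the nearest pair of top edges, running from the floor. Four apron rails, 72 mm thick and 105 mm tall, run between adjacent legs with their top edges flush with the underside of the top and their outer faces flush with the legs' outer faces.

B is a rectangular beam 4492 mm long (x), 136 mm deep (y), 62 mm thick (z).

The beam spans the tops of two tables placed 1150 mm apart, resting at z = 744 mm.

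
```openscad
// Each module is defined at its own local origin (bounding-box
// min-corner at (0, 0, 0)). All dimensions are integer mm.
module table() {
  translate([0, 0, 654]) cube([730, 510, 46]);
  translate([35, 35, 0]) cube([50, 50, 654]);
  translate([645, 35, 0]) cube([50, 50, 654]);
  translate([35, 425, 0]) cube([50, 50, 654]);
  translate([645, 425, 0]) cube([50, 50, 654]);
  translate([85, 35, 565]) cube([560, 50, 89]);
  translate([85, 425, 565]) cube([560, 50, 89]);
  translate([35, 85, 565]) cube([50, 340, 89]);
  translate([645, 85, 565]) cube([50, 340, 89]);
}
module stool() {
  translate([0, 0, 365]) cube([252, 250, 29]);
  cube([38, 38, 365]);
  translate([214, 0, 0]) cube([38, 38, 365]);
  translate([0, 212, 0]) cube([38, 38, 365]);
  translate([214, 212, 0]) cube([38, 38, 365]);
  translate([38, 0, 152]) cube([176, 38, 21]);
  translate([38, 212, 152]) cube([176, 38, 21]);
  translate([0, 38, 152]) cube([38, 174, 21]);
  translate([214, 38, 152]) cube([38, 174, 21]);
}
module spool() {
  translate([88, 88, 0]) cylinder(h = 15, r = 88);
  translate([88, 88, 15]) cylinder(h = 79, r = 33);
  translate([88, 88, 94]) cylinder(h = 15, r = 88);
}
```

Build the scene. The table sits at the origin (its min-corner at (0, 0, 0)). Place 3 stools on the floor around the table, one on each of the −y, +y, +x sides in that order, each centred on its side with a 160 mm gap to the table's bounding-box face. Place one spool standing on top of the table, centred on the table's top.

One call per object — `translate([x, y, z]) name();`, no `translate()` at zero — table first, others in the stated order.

table();
translate([239, -410, 0]) stool();
translate([239, 670, 0]) stool();
translate([890, 130, 0]) stool();
translate([277, 167, 700]) spool();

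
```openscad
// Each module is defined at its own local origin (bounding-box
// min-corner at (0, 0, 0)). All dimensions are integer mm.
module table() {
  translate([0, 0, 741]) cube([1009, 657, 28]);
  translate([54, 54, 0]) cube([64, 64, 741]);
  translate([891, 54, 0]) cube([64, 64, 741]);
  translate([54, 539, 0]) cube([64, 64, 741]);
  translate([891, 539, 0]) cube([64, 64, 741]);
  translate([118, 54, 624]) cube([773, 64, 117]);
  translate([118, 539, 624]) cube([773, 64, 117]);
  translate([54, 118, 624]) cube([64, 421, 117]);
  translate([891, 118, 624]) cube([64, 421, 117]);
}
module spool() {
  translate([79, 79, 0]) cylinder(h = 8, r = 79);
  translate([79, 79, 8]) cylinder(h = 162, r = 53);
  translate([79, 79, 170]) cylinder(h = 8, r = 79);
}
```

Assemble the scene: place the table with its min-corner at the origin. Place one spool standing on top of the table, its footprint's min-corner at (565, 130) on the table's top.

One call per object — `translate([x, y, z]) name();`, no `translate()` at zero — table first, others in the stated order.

table();
translate([565, 130, 769]) spool();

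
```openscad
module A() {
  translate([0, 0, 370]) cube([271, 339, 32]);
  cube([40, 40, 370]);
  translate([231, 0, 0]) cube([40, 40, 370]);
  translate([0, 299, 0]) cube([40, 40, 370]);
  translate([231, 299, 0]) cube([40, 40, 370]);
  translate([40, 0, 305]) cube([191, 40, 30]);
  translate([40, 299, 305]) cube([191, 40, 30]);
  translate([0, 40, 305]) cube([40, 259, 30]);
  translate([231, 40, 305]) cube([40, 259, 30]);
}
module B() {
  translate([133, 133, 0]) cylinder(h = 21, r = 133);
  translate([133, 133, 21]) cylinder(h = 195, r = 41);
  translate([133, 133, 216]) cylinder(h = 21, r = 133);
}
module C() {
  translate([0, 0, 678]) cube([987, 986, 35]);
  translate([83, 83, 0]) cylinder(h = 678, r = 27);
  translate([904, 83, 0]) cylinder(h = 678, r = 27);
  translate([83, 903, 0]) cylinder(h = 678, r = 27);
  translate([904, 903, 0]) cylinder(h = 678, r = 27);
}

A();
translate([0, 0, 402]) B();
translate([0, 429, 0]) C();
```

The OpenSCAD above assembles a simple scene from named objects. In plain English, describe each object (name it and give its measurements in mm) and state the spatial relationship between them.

A is a simple wooden stool: a rectangular seat 271 mm (x) by 339 mm (y), 32 mm thick, top face at z = 402 mm, on four square legs, each 40×40 mm in cross-section. The legs rest on z = 0, each flush with a corner of the seat. Four stretchers, 40 mm wide and 30 mm tall, connect adjacent legs with their undersides at z = 305 mm, each running between the inner faces of the legs it joins and aligned with the legs' outer faces on the other axis.

B is a spool: two coaxial disc flanges of radius 133 mm and thickness 21 mm, joined by a core cylinder of radius 41 mm and height 195 mm. The lower flange rests on z = 0 and the three cylinders share a vertical axis.

C is a table: top 987 mm (x) × 986 mm (y), 35 mm thick, upper face at z = 713 mm, on four round legs of 54 mm diameter, each leg's bounding box inset 56 mm from the nearest pair of top edges, running from z = 0 to the bottom of the top.

The spool is on top of the stool. The table is on the floor beside the stool on its +y side.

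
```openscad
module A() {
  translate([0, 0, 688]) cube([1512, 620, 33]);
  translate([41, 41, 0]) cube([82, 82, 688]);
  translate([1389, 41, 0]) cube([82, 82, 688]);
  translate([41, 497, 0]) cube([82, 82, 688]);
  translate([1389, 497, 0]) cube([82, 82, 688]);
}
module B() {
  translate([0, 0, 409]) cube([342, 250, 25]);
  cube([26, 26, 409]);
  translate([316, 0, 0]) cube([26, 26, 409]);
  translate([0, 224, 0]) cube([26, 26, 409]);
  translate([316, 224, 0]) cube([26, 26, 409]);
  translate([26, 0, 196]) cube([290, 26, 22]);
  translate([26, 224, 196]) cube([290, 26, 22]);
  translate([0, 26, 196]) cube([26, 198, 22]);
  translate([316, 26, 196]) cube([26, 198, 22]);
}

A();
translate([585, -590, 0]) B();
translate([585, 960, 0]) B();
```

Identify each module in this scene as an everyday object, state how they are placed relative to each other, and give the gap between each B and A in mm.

Each stool's nearest face is 340 mm from the table's bounding box.

A is a table. B is a stool. Two stools sit around the table at the −y, +y sides. The gap between each stool and the table is 340 mm.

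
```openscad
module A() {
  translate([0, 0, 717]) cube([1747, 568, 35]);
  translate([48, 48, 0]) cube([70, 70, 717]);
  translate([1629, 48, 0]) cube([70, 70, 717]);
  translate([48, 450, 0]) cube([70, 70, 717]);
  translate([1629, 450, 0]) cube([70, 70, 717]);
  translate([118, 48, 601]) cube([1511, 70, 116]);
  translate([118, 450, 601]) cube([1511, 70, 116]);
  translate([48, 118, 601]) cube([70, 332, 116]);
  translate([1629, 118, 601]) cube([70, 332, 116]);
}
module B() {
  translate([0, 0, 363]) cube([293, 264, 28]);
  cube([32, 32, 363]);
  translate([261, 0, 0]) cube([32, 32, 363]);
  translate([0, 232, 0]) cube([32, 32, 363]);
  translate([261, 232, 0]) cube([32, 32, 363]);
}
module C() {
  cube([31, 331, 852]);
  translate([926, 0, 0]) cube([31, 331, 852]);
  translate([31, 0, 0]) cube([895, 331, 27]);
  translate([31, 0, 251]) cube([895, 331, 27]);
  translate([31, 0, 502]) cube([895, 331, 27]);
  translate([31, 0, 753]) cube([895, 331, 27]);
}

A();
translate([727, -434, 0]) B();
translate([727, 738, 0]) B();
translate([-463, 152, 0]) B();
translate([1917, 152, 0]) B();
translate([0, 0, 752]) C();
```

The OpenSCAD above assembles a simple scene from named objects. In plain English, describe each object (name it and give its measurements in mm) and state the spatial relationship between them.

A is a rectangular dining table. The top is 1747×568×35 mm with its upper surface at z = 752 mm. It stands on four 70×70 mm square legs, each inset 48 mm from the nearest pair of top edges, running from the floor to the underside of the top. Four apron rails, 70 mm thick and 116 mm tall, run between adjacent legs with their top edges flush with the underside of the top and their outer faces flush with the legs' outer faces.

B is a simple wooden stool: a rectangular seat 293 mm (x) by 264 mm (y), 28 mm thick, top face at z = 391 mm, on four square legs, each 32×32 mm in cross-section. The legs rest on z = 0, each flush with a corner of the seat.

C is a bookshelf 957 mm wide overall, 331 mm deep and 852 mm tall. The two sides are 31 mm thick vertical panels. 4 horizontal shelves of 27 mm thickness span between the inner faces of the sides; the lowest shelf sits on the floor and shelves are stacked with a clear vertical gap of 224 mm between each pair.

Four stools sit around the table at the −y, +y, −x, +x sides. The bookshelf is on top of the table.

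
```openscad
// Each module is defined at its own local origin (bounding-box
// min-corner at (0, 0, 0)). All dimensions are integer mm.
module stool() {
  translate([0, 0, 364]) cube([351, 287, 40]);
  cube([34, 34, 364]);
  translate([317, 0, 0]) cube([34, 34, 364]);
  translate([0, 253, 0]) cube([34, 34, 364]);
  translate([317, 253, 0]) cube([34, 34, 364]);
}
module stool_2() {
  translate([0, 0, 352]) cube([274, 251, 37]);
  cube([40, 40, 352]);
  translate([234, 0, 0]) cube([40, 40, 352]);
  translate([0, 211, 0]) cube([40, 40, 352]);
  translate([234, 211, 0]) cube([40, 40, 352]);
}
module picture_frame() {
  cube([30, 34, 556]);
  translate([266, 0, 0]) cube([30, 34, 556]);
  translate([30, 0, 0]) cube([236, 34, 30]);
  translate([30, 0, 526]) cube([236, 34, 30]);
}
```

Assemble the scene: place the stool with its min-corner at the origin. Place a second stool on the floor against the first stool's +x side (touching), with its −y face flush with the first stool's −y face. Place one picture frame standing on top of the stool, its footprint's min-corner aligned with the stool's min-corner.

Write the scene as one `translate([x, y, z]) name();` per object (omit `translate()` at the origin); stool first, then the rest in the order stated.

stool();
translate([351, 0, 0]) stool_2();
translate([0, 0, 404]) picture_frame();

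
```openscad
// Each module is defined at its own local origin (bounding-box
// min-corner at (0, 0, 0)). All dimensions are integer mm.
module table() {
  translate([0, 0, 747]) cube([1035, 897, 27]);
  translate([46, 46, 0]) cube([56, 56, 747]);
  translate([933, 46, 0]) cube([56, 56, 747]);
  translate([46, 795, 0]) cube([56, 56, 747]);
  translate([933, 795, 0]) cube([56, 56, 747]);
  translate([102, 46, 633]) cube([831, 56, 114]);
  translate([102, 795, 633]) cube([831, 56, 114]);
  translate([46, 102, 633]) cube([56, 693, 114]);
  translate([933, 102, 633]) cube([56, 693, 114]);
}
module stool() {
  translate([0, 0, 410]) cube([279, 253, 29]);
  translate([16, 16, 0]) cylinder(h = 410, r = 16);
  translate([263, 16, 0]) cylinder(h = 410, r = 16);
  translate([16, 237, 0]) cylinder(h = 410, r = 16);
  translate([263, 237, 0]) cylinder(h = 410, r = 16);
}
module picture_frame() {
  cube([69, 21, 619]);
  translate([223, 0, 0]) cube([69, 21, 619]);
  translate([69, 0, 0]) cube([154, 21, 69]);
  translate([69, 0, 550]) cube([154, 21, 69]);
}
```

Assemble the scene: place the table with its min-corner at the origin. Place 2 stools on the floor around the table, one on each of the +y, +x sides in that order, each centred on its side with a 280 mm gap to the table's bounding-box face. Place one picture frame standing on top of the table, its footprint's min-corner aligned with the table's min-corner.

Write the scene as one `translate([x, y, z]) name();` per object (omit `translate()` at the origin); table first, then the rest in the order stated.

table();
translate([378, 1177, 0]) stool();
translate([1315, 322, 0]) stool();
translate([0, 0, 774]) picture_frame();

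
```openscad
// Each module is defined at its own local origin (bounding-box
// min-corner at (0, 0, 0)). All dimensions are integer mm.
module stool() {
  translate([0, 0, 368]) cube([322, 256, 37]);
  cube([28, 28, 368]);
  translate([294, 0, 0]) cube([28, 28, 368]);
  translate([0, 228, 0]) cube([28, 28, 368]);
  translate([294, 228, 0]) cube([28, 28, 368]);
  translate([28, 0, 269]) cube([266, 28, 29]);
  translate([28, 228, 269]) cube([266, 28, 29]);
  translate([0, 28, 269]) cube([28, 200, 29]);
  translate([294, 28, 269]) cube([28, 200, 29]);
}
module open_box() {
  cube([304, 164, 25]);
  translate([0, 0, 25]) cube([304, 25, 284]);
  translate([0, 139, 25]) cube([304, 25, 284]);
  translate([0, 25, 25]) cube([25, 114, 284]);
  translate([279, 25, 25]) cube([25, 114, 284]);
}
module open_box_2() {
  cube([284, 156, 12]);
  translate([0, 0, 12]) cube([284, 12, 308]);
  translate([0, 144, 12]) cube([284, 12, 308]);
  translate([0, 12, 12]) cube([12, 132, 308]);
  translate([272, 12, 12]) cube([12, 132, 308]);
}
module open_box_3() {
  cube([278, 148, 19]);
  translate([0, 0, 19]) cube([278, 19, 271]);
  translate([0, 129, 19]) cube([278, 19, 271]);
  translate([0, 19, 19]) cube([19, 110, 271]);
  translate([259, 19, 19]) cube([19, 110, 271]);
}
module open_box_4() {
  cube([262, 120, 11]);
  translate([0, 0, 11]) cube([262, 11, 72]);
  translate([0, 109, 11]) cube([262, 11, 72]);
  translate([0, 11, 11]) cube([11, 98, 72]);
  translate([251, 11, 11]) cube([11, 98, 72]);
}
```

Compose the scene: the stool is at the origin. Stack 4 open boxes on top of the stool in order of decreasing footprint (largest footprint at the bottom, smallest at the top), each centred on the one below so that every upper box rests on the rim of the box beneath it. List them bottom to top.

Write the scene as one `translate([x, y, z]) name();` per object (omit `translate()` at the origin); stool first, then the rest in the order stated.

stool();
translate([9, 46, 405]) open_box();
translate([19, 50, 714]) open_box_2();
translate([22, 54, 1034]) open_box_3();
translate([30, 68, 1324]) open_box_4();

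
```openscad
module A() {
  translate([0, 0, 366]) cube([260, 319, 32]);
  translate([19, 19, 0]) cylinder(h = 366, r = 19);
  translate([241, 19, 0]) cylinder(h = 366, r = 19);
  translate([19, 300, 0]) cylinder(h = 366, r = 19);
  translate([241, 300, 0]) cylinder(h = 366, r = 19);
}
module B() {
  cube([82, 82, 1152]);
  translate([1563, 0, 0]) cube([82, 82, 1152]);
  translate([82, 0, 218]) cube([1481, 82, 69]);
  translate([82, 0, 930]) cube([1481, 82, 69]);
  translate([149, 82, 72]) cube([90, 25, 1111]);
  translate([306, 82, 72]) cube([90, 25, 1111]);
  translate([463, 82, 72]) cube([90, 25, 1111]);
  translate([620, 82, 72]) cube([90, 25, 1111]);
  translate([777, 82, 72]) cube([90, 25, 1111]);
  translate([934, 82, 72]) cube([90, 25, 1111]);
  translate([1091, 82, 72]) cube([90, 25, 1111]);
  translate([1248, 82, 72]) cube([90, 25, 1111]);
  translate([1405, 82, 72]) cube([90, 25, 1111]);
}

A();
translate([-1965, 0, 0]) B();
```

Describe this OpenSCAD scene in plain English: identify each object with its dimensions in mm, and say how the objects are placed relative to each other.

A is a simple wooden stool: a rectangular seat 260 mm (x) by 319 mm (y), 32 mm thick, top face at z = 398 mm, on four round legs, each 38 mm in diameter. The legs rest on z = 0, each leg's axis is inset half a diameter from the nearest pair of seat edges (so the leg's bounding box is flush with the corner).

B is a fence section. Two 82×82 mm posts, 1152 mm tall, stand on the floor with a clear span of 1481 mm between their inner faces. Two horizontal rails of 82×69 mm section span the gap between the posts with their undersides at z = 218 mm and z = 930 mm, flush with the posts' −y face. 9 pickets, each 90 mm wide, 25 mm thick and 1111 mm tall, are fixed to the +y face of the rails with their bottoms at z = 72 mm, evenly spaced across the span with equal gaps (rounded down to the nearest mm) at the −x end and between each pair — any rounding remainder accumulates at the +x end.

The fence section is on the floor beside the stool on its −x side.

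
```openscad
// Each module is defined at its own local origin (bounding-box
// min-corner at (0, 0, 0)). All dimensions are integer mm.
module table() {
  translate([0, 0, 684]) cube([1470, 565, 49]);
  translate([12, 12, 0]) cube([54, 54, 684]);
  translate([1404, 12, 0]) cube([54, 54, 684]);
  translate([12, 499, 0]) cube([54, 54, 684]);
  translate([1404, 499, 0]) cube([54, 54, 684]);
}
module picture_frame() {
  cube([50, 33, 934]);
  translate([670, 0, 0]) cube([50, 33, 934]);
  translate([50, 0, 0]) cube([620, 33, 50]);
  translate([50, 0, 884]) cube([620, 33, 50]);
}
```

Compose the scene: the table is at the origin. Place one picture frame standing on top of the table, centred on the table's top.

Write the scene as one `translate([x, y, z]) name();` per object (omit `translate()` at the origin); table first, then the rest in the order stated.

table();
translate([375, 266, 733]) picture_frame();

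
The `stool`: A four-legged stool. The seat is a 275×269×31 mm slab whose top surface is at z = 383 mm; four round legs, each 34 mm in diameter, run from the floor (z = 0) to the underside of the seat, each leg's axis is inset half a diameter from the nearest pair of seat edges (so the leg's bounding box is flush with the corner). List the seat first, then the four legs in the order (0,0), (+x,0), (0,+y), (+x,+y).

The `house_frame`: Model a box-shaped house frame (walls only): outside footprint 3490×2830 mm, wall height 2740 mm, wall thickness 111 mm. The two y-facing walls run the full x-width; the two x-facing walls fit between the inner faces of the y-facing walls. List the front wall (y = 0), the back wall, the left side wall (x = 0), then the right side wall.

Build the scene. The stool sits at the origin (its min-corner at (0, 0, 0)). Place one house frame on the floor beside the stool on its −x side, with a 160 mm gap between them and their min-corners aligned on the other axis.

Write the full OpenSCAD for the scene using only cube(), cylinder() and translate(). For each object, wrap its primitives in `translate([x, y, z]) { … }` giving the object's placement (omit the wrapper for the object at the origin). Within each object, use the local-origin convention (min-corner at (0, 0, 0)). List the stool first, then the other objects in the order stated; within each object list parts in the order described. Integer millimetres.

translate([0, 0, 352]) cube([275, 269, 31]);
translate([17, 17, 0]) cylinder(h = 352, r = 17);
translate([258, 17, 0]) cylinder(h = 352, r = 17);
translate([17, 252, 0]) cylinder(h = 352, r = 17);
translate([258, 252, 0]) cylinder(h = 352, r = 17);
translate([-3650, 0, 0]) {
  cube([3490, 111, 2740]);
  translate([0, 2719, 0]) cube([3490, 111, 2740]);
  translate([0, 111, 0]) cube([111, 2608, 2740]);
  translate([3379, 111, 0]) cube([111, 2608, 2740]);
}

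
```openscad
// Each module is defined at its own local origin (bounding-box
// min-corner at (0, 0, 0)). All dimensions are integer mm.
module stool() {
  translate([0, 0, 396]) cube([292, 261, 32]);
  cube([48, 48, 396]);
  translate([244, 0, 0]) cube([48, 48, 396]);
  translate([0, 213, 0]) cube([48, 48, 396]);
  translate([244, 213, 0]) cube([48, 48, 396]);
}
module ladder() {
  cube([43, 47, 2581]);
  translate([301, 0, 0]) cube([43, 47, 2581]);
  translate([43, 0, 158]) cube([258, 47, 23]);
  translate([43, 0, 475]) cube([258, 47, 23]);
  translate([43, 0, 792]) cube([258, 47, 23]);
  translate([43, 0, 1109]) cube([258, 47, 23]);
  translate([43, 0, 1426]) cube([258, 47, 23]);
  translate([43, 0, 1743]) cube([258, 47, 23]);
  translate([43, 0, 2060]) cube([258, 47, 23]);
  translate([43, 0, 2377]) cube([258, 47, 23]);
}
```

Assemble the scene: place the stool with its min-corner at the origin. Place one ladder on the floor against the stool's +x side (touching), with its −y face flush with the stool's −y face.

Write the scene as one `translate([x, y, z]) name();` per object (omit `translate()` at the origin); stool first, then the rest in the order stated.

stool();
translate([292, 0, 0]) ladder();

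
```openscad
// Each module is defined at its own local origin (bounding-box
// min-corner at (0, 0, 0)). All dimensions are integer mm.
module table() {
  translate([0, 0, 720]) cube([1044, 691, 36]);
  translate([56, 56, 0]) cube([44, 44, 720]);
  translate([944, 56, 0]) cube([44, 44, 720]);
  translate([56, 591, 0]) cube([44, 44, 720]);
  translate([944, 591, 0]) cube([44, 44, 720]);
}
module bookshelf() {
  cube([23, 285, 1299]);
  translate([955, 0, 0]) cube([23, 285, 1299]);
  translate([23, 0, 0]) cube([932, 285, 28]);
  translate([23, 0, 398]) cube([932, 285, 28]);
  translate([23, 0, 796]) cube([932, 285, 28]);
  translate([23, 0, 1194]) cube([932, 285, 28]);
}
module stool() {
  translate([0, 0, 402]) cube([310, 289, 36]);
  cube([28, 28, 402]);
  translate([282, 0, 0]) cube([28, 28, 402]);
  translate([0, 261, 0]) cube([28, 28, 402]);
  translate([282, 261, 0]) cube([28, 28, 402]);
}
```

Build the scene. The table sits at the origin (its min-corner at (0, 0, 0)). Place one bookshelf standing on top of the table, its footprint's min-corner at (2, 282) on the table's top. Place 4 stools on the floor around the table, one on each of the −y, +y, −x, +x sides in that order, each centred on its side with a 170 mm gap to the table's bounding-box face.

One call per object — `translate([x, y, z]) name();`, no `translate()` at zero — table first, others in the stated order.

table();
translate([2, 282, 756]) bookshelf();
translate([367, -459, 0]) stool();
translate([367, 861, 0]) stool();
translate([-480, 201, 0]) stool();
translate([1214, 201, 0]) stool();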